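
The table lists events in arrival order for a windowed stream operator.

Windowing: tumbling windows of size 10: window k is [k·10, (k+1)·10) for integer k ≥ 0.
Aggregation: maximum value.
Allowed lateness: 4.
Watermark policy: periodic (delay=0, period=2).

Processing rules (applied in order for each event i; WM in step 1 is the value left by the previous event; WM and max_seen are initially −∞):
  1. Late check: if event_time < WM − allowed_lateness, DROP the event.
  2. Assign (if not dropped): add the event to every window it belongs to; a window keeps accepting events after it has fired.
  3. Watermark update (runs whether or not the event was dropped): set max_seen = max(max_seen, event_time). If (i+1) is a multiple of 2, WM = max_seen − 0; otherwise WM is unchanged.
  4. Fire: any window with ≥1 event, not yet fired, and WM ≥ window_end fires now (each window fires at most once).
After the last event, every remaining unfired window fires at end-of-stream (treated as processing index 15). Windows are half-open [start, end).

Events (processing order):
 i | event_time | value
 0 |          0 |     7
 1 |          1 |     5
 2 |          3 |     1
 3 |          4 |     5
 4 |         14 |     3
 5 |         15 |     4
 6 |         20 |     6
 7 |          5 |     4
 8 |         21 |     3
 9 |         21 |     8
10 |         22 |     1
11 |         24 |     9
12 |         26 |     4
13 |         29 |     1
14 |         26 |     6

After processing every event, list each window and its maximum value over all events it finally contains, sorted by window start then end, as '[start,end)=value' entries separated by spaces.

[0,10)=7 [10,20)=4 [20,30)=9

i=0 t=0 v=7: → [0,10); WM=−∞
i=1 t=1 v=5: → [0,10); WM=1
i=2 t=3 v=1: → [0,10); WM=1
i=3 t=4 v=5: → [0,10); WM=4
i=4 t=14 v=3: → [10,20); WM=4
i=5 t=15 v=4: → [10,20); WM=15; [0,10) fires=7
i=6 t=20 v=6: → [20,30); WM=15
i=7 t=5 v=4: DROP (t<15-4); WM=20; [10,20) fires=4
i=8 t=21 v=3: → [20,30); WM=20
i=9 t=21 v=8: → [20,30); WM=21
i=10 t=22 v=1: → [20,30); WM=21
i=11 t=24 v=9: → [20,30); WM=24
i=12 t=26 v=4: → [20,30); WM=24
i=13 t=29 v=1: → [20,30); WM=29
i=14 t=26 v=6: → [20,30); WM=29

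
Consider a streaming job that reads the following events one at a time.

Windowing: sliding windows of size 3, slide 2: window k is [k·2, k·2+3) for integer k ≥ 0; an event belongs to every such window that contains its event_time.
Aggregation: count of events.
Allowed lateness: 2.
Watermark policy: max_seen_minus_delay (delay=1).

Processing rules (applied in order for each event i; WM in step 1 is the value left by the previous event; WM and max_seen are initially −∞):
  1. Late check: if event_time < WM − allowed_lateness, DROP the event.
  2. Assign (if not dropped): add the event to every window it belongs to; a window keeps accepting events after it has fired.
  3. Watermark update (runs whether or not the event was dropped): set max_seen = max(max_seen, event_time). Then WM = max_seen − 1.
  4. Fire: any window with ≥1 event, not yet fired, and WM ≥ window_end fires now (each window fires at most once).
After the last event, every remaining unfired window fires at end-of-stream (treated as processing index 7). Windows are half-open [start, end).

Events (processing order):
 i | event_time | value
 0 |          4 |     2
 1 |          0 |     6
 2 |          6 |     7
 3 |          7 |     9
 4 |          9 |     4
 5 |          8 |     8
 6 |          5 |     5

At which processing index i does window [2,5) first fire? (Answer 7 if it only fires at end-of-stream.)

2

i=0 t=4 v=2: → [4,7),[2,5); WM=3
i=1 t=0 v=6: DROP (t<3-2); WM=3
i=2 t=6 v=7: → [6,9),[4,7); WM=5; [2,5) fires=1
i=3 t=7 v=9: → [6,9); WM=6
i=4 t=9 v=4: → [8,11); WM=8; [4,7) fires=2
i=5 t=8 v=8: → [8,11),[6,9); WM=8
i=6 t=5 v=5: DROP (t<8-2); WM=8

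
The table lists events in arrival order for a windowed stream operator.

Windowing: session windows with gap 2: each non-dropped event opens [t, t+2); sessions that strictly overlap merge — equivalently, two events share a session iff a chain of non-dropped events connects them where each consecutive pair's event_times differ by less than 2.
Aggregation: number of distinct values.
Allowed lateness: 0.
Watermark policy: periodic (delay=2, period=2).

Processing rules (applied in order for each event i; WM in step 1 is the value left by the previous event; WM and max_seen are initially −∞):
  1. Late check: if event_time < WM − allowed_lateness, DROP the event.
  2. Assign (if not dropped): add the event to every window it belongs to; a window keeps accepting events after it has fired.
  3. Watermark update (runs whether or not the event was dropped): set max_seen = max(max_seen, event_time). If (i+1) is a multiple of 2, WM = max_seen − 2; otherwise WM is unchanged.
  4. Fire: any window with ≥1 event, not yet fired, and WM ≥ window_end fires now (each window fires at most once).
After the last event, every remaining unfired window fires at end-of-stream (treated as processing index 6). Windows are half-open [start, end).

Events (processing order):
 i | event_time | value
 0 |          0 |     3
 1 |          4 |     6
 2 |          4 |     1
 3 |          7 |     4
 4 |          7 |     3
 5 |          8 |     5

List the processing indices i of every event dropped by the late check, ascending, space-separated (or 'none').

i=0 t=0 v=3: → [0,2); WM=−∞
i=1 t=4 v=6: → [4,6); WM=2
i=2 t=4 v=1: → [4,6); WM=2
i=3 t=7 v=4: → [7,9); WM=5
i=4 t=7 v=3: → [7,9); WM=5
i=5 t=8 v=5: → [7,10); WM=6

none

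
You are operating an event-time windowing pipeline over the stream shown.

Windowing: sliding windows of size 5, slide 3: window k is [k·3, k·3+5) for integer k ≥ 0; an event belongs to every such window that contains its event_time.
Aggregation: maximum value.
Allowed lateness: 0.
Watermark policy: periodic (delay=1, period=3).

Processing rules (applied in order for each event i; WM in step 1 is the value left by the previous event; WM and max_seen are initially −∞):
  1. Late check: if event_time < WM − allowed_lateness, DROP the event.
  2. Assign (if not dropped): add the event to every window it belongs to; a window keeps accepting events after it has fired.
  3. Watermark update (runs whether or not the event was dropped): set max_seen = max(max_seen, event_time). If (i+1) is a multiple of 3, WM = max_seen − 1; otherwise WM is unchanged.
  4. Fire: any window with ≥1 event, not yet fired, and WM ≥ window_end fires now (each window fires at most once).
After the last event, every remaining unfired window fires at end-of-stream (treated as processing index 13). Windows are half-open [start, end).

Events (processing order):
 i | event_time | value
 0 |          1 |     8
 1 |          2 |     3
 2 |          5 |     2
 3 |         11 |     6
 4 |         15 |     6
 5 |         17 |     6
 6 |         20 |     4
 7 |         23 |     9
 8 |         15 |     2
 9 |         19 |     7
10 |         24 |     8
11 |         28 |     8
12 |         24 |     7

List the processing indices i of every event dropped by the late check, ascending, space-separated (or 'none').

i=0 t=1 v=8: → [0,5); WM=−∞
i=1 t=2 v=3: → [0,5); WM=−∞
i=2 t=5 v=2: → [3,8); WM=4
i=3 t=11 v=6: → [9,14); WM=4
i=4 t=15 v=6: → [15,20),[12,17); WM=4
i=5 t=17 v=6: → [15,20); WM=16; [0,5) fires=8 [3,8) fires=2 [9,14) fires=6
i=6 t=20 v=4: → [18,23); WM=16
i=7 t=23 v=9: → [21,26); WM=16
i=8 t=15 v=2: DROP (t<16-0); WM=22; [12,17) fires=6 [15,20) fires=6
i=9 t=19 v=7: DROP (t<22-0); WM=22
i=10 t=24 v=8: → [24,29),[21,26); WM=22
i=11 t=28 v=8: → [27,32),[24,29); WM=27; [18,23) fires=4 [21,26) fires=9
i=12 t=24 v=7: DROP (t<27-0); WM=27

8 9 12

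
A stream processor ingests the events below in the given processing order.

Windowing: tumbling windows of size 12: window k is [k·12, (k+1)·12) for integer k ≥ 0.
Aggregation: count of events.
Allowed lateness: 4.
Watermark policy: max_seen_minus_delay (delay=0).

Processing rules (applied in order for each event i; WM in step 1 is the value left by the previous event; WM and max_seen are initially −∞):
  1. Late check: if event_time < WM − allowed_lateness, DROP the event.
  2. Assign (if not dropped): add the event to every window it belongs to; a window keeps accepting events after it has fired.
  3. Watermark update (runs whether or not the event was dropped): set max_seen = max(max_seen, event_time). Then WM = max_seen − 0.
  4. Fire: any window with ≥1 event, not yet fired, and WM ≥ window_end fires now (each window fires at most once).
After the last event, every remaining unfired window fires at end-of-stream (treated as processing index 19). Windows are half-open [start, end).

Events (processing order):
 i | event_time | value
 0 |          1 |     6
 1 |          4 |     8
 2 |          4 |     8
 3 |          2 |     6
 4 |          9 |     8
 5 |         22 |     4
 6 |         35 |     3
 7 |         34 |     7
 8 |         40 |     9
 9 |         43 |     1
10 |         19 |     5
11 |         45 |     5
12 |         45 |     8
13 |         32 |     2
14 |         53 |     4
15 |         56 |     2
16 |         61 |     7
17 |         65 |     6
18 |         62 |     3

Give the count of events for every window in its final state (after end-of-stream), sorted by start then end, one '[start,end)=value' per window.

i=0 t=1 v=6: → [0,12); WM=1
i=1 t=4 v=8: → [0,12); WM=4
i=2 t=4 v=8: → [0,12); WM=4
i=3 t=2 v=6: → [0,12); WM=4
i=4 t=9 v=8: → [0,12); WM=9
i=5 t=22 v=4: → [12,24); WM=22; [0,12) fires=5
i=6 t=35 v=3: → [24,36); WM=35; [12,24) fires=1
i=7 t=34 v=7: → [24,36); WM=35
i=8 t=40 v=9: → [36,48); WM=40; [24,36) fires=2
i=9 t=43 v=1: → [36,48); WM=43
i=10 t=19 v=5: DROP (t<43-4); WM=43
i=11 t=45 v=5: → [36,48); WM=45
i=12 t=45 v=8: → [36,48); WM=45
i=13 t=32 v=2: DROP (t<45-4); WM=45
i=14 t=53 v=4: → [48,60); WM=53; [36,48) fires=4
i=15 t=56 v=2: → [48,60); WM=56
i=16 t=61 v=7: → [60,72); WM=61; [48,60) fires=2
i=17 t=65 v=6: → [60,72); WM=65
i=18 t=62 v=3: → [60,72); WM=65

[0,12)=5 [12,24)=1 [24,36)=2 [36,48)=4 [48,60)=2 [60,72)=3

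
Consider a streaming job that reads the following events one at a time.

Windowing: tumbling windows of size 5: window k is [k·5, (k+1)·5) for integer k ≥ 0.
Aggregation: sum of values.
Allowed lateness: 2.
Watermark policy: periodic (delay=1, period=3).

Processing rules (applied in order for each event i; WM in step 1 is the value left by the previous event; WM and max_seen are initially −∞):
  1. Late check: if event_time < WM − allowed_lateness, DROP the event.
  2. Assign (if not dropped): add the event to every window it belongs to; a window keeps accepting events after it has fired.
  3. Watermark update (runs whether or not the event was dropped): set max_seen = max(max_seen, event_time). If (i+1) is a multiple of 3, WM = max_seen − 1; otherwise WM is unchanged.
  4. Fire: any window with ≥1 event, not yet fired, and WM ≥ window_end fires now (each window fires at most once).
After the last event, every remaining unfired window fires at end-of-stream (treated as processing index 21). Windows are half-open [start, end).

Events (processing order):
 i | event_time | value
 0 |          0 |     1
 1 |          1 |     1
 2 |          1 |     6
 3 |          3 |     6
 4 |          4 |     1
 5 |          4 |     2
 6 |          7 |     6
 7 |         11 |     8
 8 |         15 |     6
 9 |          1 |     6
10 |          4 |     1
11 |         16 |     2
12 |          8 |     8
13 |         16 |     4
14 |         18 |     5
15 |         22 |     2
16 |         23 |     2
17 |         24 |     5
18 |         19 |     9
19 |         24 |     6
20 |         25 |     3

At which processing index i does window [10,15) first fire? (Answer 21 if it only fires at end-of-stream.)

i=0 t=0 v=1: → [0,5); WM=−∞
i=1 t=1 v=1: → [0,5); WM=−∞
i=2 t=1 v=6: → [0,5); WM=0
i=3 t=3 v=6: → [0,5); WM=0
i=4 t=4 v=1: → [0,5); WM=0
i=5 t=4 v=2: → [0,5); WM=3
i=6 t=7 v=6: → [5,10); WM=3
i=7 t=11 v=8: → [10,15); WM=3
i=8 t=15 v=6: → [15,20); WM=14; [0,5) fires=17 [5,10) fires=6
i=9 t=1 v=6: DROP (t<14-2); WM=14
i=10 t=4 v=1: DROP (t<14-2); WM=14
i=11 t=16 v=2: → [15,20); WM=15; [10,15) fires=8
i=12 t=8 v=8: DROP (t<15-2); WM=15
i=13 t=16 v=4: → [15,20); WM=15
i=14 t=18 v=5: → [15,20); WM=17
i=15 t=22 v=2: → [20,25); WM=17
i=16 t=23 v=2: → [20,25); WM=17
i=17 t=24 v=5: → [20,25); WM=23; [15,20) fires=17
i=18 t=19 v=9: DROP (t<23-2); WM=23
i=19 t=24 v=6: → [20,25); WM=23
i=20 t=25 v=3: → [25,30); WM=24

11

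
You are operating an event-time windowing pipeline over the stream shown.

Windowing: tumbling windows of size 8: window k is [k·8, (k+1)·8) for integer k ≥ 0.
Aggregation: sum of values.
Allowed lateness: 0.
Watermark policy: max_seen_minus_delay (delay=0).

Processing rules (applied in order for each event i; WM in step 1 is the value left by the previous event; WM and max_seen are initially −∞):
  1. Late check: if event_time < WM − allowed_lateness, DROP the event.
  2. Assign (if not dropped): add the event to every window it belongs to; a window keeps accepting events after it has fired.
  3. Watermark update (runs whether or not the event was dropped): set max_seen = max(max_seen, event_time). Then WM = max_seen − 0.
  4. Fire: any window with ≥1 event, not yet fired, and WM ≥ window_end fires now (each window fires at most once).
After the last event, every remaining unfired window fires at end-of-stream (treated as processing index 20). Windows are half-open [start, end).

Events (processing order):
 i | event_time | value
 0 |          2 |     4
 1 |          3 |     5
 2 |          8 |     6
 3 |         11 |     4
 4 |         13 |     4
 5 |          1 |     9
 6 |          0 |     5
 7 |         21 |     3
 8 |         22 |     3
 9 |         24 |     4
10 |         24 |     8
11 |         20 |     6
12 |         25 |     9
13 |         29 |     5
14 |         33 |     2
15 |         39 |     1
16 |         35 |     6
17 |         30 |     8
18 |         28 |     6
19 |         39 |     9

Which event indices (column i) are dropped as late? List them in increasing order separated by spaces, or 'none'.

i=0 t=2 v=4: → [0,8); WM=2
i=1 t=3 v=5: → [0,8); WM=3
i=2 t=8 v=6: → [8,16); WM=8; [0,8) fires=9
i=3 t=11 v=4: → [8,16); WM=11
i=4 t=13 v=4: → [8,16); WM=13
i=5 t=1 v=9: DROP (t<13-0); WM=13
i=6 t=0 v=5: DROP (t<13-0); WM=13
i=7 t=21 v=3: → [16,24); WM=21; [8,16) fires=14
i=8 t=22 v=3: → [16,24); WM=22
i=9 t=24 v=4: → [24,32); WM=24; [16,24) fires=6
i=10 t=24 v=8: → [24,32); WM=24
i=11 t=20 v=6: DROP (t<24-0); WM=24
i=12 t=25 v=9: → [24,32); WM=25
i=13 t=29 v=5: → [24,32); WM=29
i=14 t=33 v=2: → [32,40); WM=33; [24,32) fires=26
i=15 t=39 v=1: → [32,40); WM=39
i=16 t=35 v=6: DROP (t<39-0); WM=39
i=17 t=30 v=8: DROP (t<39-0); WM=39
i=18 t=28 v=6: DROP (t<39-0); WM=39
i=19 t=39 v=9: → [32,40); WM=39

5 6 11 16 17 18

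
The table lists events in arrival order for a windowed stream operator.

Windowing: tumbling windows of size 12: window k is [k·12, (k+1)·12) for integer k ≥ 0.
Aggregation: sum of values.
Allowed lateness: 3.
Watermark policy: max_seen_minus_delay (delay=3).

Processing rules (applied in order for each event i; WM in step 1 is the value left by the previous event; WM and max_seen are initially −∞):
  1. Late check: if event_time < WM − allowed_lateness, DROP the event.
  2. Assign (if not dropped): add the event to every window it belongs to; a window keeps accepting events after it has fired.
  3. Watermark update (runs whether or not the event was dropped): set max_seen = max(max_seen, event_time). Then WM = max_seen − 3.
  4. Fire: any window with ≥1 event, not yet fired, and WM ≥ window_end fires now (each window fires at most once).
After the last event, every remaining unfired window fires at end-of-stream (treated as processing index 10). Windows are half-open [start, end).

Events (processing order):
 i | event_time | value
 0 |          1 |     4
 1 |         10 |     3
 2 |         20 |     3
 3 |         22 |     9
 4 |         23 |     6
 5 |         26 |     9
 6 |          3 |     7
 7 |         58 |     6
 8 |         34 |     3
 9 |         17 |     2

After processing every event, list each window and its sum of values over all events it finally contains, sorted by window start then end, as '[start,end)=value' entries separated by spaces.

[0,12)=7 [12,24)=18 [24,36)=9 [48,60)=6

i=0 t=1 v=4: → [0,12); WM=-2
i=1 t=10 v=3: → [0,12); WM=7
i=2 t=20 v=3: → [12,24); WM=17; [0,12) fires=7
i=3 t=22 v=9: → [12,24); WM=19
i=4 t=23 v=6: → [12,24); WM=20
i=5 t=26 v=9: → [24,36); WM=23
i=6 t=3 v=7: DROP (t<23-3); WM=23
i=7 t=58 v=6: → [48,60); WM=55; [12,24) fires=18 [24,36) fires=9
i=8 t=34 v=3: DROP (t<55-3); WM=55
i=9 t=17 v=2: DROP (t<55-3); WM=55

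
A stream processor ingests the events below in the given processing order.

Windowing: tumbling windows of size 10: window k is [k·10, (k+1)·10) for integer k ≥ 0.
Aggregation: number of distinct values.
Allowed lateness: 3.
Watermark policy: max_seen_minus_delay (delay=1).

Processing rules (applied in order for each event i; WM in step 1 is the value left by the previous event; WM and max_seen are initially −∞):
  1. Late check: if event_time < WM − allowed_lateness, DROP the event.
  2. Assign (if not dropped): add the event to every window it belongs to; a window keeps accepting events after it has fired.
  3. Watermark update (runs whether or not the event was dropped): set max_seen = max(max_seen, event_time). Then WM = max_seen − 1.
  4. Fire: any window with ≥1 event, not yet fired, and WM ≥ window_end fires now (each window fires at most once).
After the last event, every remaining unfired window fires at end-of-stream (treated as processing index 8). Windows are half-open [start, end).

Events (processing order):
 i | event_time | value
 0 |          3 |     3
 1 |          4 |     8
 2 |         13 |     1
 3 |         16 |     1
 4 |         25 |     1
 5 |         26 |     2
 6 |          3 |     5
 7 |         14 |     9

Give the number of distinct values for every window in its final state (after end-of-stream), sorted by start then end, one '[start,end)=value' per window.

[0,10)=2 [10,20)=1 [20,30)=2

i=0 t=3 v=3: → [0,10); WM=2
i=1 t=4 v=8: → [0,10); WM=3
i=2 t=13 v=1: → [10,20); WM=12; [0,10) fires=2
i=3 t=16 v=1: → [10,20); WM=15
i=4 t=25 v=1: → [20,30); WM=24; [10,20) fires=1
i=5 t=26 v=2: → [20,30); WM=25
i=6 t=3 v=5: DROP (t<25-3); WM=25
i=7 t=14 v=9: DROP (t<25-3); WM=25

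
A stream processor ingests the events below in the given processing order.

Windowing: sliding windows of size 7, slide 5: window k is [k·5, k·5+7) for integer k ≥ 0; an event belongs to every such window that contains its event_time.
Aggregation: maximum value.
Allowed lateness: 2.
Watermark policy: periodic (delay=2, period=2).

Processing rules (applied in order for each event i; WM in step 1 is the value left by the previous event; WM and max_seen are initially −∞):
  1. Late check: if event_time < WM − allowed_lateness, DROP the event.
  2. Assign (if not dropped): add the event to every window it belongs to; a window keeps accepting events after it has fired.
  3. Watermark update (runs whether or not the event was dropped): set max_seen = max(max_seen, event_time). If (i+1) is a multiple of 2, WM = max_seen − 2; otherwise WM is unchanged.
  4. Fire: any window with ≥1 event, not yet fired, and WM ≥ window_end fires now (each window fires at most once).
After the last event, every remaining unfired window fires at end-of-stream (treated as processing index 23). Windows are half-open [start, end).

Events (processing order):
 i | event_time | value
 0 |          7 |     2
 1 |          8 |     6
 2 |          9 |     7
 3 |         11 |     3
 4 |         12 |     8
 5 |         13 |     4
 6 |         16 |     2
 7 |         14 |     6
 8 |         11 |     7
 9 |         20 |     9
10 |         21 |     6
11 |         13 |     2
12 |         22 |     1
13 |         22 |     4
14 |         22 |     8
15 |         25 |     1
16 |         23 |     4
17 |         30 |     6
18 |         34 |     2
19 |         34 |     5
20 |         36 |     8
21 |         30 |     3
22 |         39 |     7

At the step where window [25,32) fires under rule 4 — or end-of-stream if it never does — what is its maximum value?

6

i=0 t=7 v=2: → [5,12); WM=−∞
i=1 t=8 v=6: → [5,12); WM=6
i=2 t=9 v=7: → [5,12); WM=6
i=3 t=11 v=3: → [10,17),[5,12); WM=9
i=4 t=12 v=8: → [10,17); WM=9
i=5 t=13 v=4: → [10,17); WM=11
i=6 t=16 v=2: → [15,22),[10,17); WM=11
i=7 t=14 v=6: → [10,17); WM=14; [5,12) fires=7
i=8 t=11 v=7: DROP (t<14-2); WM=14
i=9 t=20 v=9: → [20,27),[15,22); WM=18; [10,17) fires=8
i=10 t=21 v=6: → [20,27),[15,22); WM=18
i=11 t=13 v=2: DROP (t<18-2); WM=19
i=12 t=22 v=1: → [20,27); WM=19
i=13 t=22 v=4: → [20,27); WM=20
i=14 t=22 v=8: → [20,27); WM=20
i=15 t=25 v=1: → [25,32),[20,27); WM=23; [15,22) fires=9
i=16 t=23 v=4: → [20,27); WM=23
i=17 t=30 v=6: → [30,37),[25,32); WM=28; [20,27) fires=9
i=18 t=34 v=2: → [30,37); WM=28
i=19 t=34 v=5: → [30,37); WM=32; [25,32) fires=6
i=20 t=36 v=8: → [35,42),[30,37); WM=32
i=21 t=30 v=3: → [30,37),[25,32); WM=34
i=22 t=39 v=7: → [35,42); WM=34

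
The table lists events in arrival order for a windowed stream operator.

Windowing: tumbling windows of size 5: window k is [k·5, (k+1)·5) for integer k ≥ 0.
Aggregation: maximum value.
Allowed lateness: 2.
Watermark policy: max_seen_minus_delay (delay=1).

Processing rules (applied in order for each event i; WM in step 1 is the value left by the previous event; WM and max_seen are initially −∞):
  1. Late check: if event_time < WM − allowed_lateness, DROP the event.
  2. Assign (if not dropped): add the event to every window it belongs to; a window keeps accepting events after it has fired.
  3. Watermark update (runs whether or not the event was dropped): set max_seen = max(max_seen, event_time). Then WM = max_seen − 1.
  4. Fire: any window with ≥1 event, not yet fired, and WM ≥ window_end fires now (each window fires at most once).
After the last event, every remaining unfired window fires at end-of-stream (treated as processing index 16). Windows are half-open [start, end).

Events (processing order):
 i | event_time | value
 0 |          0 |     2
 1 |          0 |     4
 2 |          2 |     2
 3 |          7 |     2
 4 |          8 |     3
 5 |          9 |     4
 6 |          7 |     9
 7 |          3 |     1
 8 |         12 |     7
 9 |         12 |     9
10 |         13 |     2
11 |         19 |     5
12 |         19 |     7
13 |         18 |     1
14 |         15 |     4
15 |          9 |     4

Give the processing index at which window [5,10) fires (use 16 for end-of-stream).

i=0 t=0 v=2: → [0,5); WM=-1
i=1 t=0 v=4: → [0,5); WM=-1
i=2 t=2 v=2: → [0,5); WM=1
i=3 t=7 v=2: → [5,10); WM=6; [0,5) fires=4
i=4 t=8 v=3: → [5,10); WM=7
i=5 t=9 v=4: → [5,10); WM=8
i=6 t=7 v=9: → [5,10); WM=8
i=7 t=3 v=1: DROP (t<8-2); WM=8
i=8 t=12 v=7: → [10,15); WM=11; [5,10) fires=9
i=9 t=12 v=9: → [10,15); WM=11
i=10 t=13 v=2: → [10,15); WM=12
i=11 t=19 v=5: → [15,20); WM=18; [10,15) fires=9
i=12 t=19 v=7: → [15,20); WM=18
i=13 t=18 v=1: → [15,20); WM=18
i=14 t=15 v=4: DROP (t<18-2); WM=18
i=15 t=9 v=4: DROP (t<18-2); WM=18

8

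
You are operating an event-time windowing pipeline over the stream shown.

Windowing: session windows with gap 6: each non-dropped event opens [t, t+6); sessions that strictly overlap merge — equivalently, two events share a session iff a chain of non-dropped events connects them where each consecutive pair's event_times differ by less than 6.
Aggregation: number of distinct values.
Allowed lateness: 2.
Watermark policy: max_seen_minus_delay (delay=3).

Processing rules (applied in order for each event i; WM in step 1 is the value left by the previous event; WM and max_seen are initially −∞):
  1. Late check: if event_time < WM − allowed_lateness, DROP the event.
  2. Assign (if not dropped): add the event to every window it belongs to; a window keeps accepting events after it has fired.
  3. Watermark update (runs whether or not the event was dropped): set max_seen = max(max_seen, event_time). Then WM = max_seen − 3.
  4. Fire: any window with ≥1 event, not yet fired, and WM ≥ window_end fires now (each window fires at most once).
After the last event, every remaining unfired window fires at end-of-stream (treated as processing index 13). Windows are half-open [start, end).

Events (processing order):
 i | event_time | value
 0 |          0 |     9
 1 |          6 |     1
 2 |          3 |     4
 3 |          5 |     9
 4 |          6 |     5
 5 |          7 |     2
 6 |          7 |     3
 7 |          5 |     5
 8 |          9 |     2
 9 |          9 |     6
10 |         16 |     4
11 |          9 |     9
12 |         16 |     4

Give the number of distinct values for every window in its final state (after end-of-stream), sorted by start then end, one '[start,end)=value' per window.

i=0 t=0 v=9: → [0,6); WM=-3
i=1 t=6 v=1: → [6,12); WM=3
i=2 t=3 v=4: → [0,12); WM=3
i=3 t=5 v=9: → [0,12); WM=3
i=4 t=6 v=5: → [0,12); WM=3
i=5 t=7 v=2: → [0,13); WM=4
i=6 t=7 v=3: → [0,13); WM=4
i=7 t=5 v=5: → [0,13); WM=4
i=8 t=9 v=2: → [0,15); WM=6
i=9 t=9 v=6: → [0,15); WM=6
i=10 t=16 v=4: → [16,22); WM=13
i=11 t=9 v=9: DROP (t<13-2); WM=13
i=12 t=16 v=4: → [16,22); WM=13

[0,15)=7 [16,22)=1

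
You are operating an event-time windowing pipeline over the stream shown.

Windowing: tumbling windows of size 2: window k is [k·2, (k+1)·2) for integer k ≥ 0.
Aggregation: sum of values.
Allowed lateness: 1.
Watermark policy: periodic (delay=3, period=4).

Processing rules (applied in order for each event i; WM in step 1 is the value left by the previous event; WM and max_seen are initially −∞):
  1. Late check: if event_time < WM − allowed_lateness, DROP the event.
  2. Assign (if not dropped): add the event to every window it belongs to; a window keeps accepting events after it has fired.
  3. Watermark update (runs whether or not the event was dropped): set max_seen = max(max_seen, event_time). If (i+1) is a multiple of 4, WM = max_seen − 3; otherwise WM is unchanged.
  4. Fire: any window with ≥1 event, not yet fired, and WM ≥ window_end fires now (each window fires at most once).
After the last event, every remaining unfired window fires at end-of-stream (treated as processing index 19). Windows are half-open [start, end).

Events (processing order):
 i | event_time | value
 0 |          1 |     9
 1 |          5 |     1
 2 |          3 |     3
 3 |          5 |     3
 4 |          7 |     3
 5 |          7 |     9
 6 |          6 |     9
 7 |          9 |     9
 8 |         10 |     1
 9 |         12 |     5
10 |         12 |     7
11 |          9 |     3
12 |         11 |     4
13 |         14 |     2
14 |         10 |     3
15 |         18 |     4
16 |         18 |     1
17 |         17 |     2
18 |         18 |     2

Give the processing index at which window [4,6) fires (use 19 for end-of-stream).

i=0 t=1 v=9: → [0,2); WM=−∞
i=1 t=5 v=1: → [4,6); WM=−∞
i=2 t=3 v=3: → [2,4); WM=−∞
i=3 t=5 v=3: → [4,6); WM=2; [0,2) fires=9
i=4 t=7 v=3: → [6,8); WM=2
i=5 t=7 v=9: → [6,8); WM=2
i=6 t=6 v=9: → [6,8); WM=2
i=7 t=9 v=9: → [8,10); WM=6; [2,4) fires=3 [4,6) fires=4
i=8 t=10 v=1: → [10,12); WM=6
i=9 t=12 v=5: → [12,14); WM=6
i=10 t=12 v=7: → [12,14); WM=6
i=11 t=9 v=3: → [8,10); WM=9; [6,8) fires=21
i=12 t=11 v=4: → [10,12); WM=9
i=13 t=14 v=2: → [14,16); WM=9
i=14 t=10 v=3: → [10,12); WM=9
i=15 t=18 v=4: → [18,20); WM=15; [8,10) fires=12 [10,12) fires=8 [12,14) fires=12
i=16 t=18 v=1: → [18,20); WM=15
i=17 t=17 v=2: → [16,18); WM=15
i=18 t=18 v=2: → [18,20); WM=15

7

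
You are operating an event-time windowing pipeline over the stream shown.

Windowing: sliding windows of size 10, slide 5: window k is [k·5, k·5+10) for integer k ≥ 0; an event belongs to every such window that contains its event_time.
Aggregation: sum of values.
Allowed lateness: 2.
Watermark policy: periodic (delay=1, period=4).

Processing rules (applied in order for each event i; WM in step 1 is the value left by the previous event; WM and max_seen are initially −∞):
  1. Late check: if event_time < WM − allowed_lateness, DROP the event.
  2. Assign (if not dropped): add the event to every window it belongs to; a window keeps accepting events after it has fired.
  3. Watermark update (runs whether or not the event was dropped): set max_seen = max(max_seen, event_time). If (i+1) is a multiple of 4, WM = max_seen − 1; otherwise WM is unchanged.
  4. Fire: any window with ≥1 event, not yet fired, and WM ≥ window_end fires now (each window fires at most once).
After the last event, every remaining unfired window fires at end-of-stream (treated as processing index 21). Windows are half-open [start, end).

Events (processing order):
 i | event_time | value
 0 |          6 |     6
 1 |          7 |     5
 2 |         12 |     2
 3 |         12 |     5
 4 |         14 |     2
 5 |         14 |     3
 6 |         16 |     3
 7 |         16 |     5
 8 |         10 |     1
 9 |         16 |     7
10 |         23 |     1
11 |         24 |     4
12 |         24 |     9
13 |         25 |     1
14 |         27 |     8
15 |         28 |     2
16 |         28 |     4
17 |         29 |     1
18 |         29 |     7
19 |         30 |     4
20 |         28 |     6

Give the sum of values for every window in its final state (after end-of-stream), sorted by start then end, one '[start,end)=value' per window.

[0,10)=11 [5,15)=23 [10,20)=27 [15,25)=29 [20,30)=43 [25,35)=33 [30,40)=4

i=0 t=6 v=6: → [5,15),[0,10); WM=−∞
i=1 t=7 v=5: → [5,15),[0,10); WM=−∞
i=2 t=12 v=2: → [10,20),[5,15); WM=−∞
i=3 t=12 v=5: → [10,20),[5,15); WM=11; [0,10) fires=11
i=4 t=14 v=2: → [10,20),[5,15); WM=11
i=5 t=14 v=3: → [10,20),[5,15); WM=11
i=6 t=16 v=3: → [15,25),[10,20); WM=11
i=7 t=16 v=5: → [15,25),[10,20); WM=15; [5,15) fires=23
i=8 t=10 v=1: DROP (t<15-2); WM=15
i=9 t=16 v=7: → [15,25),[10,20); WM=15
i=10 t=23 v=1: → [20,30),[15,25); WM=15
i=11 t=24 v=4: → [20,30),[15,25); WM=23; [10,20) fires=27
i=12 t=24 v=9: → [20,30),[15,25); WM=23
i=13 t=25 v=1: → [25,35),[20,30); WM=23
i=14 t=27 v=8: → [25,35),[20,30); WM=23
i=15 t=28 v=2: → [25,35),[20,30); WM=27; [15,25) fires=29
i=16 t=28 v=4: → [25,35),[20,30); WM=27
i=17 t=29 v=1: → [25,35),[20,30); WM=27
i=18 t=29 v=7: → [25,35),[20,30); WM=27
i=19 t=30 v=4: → [30,40),[25,35); WM=29
i=20 t=28 v=6: → [25,35),[20,30); WM=29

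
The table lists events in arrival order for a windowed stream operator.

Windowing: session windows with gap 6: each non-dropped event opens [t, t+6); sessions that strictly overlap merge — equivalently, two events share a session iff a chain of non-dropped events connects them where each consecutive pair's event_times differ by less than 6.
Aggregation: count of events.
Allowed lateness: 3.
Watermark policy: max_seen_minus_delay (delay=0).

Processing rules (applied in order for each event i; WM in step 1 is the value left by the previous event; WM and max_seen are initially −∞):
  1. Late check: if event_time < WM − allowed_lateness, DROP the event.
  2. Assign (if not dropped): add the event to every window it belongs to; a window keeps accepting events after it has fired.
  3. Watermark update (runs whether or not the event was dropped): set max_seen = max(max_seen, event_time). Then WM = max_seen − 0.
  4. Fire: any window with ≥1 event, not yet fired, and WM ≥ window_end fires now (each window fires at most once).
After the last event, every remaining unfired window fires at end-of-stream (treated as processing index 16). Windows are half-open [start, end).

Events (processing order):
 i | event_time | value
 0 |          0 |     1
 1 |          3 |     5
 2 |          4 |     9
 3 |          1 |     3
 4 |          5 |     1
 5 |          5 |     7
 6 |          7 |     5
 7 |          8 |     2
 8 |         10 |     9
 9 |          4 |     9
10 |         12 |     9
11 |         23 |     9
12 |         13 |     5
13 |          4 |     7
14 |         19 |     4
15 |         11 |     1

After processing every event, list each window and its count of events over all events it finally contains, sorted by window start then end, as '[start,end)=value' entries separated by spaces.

[0,18)=10 [23,29)=1

i=0 t=0 v=1: → [0,6); WM=0
i=1 t=3 v=5: → [0,9); WM=3
i=2 t=4 v=9: → [0,10); WM=4
i=3 t=1 v=3: → [0,10); WM=4
i=4 t=5 v=1: → [0,11); WM=5
i=5 t=5 v=7: → [0,11); WM=5
i=6 t=7 v=5: → [0,13); WM=7
i=7 t=8 v=2: → [0,14); WM=8
i=8 t=10 v=9: → [0,16); WM=10
i=9 t=4 v=9: DROP (t<10-3); WM=10
i=10 t=12 v=9: → [0,18); WM=12
i=11 t=23 v=9: → [23,29); WM=23
i=12 t=13 v=5: DROP (t<23-3); WM=23
i=13 t=4 v=7: DROP (t<23-3); WM=23
i=14 t=19 v=4: DROP (t<23-3); WM=23
i=15 t=11 v=1: DROP (t<23-3); WM=23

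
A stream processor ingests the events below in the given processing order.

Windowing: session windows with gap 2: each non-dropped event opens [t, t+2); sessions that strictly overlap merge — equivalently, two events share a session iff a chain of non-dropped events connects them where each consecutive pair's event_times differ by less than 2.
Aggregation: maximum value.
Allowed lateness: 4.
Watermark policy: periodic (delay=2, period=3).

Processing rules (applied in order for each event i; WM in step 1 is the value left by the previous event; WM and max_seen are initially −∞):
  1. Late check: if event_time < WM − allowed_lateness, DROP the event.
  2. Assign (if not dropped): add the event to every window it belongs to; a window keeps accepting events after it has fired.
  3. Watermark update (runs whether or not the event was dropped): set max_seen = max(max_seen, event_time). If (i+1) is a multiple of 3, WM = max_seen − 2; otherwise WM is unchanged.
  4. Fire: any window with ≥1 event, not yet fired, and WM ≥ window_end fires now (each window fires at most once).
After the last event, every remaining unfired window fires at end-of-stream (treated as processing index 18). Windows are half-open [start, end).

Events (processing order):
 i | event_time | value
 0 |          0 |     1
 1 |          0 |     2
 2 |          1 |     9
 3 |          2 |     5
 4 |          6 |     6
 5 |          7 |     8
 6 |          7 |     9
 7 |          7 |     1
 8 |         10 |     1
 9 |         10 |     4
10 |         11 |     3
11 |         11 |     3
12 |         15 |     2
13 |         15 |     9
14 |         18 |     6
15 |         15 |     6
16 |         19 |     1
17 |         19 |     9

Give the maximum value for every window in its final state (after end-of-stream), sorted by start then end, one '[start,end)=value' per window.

i=0 t=0 v=1: → [0,2); WM=−∞
i=1 t=0 v=2: → [0,2); WM=−∞
i=2 t=1 v=9: → [0,3); WM=-1
i=3 t=2 v=5: → [0,4); WM=-1
i=4 t=6 v=6: → [6,8); WM=-1
i=5 t=7 v=8: → [6,9); WM=5
i=6 t=7 v=9: → [6,9); WM=5
i=7 t=7 v=1: → [6,9); WM=5
i=8 t=10 v=1: → [10,12); WM=8
i=9 t=10 v=4: → [10,12); WM=8
i=10 t=11 v=3: → [10,13); WM=8
i=11 t=11 v=3: → [10,13); WM=9
i=12 t=15 v=2: → [15,17); WM=9
i=13 t=15 v=9: → [15,17); WM=9
i=14 t=18 v=6: → [18,20); WM=16
i=15 t=15 v=6: → [15,17); WM=16
i=16 t=19 v=1: → [18,21); WM=16
i=17 t=19 v=9: → [18,21); WM=17

[0,4)=9 [6,9)=9 [10,13)=4 [15,17)=9 [18,21)=9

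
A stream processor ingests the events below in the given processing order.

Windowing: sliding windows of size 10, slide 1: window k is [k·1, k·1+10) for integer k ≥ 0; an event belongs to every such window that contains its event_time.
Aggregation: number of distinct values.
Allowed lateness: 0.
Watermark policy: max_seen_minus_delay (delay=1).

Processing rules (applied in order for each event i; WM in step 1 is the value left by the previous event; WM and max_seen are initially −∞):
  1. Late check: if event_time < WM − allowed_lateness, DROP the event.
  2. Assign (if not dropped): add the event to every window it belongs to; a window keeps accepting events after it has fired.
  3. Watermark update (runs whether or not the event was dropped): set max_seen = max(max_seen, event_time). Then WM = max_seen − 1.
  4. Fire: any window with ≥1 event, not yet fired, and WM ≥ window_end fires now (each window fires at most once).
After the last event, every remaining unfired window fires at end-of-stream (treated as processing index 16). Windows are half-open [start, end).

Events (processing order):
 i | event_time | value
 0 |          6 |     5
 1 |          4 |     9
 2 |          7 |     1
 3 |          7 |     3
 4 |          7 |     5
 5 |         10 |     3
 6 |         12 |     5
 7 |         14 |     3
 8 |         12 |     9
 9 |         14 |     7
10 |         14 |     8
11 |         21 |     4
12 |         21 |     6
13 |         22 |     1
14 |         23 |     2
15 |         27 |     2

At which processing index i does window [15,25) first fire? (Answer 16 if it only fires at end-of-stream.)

15

i=0 t=6 v=5: → [6,16),[5,15),[4,14),[3,13),[2,12),[1,11),[0,10); WM=5
i=1 t=4 v=9: DROP (t<5-0); WM=5
i=2 t=7 v=1: → [7,17),[6,16),[5,15),[4,14),[3,13),[2,12),[1,11),[0,10); WM=6
i=3 t=7 v=3: → [7,17),[6,16),[5,15),[4,14),[3,13),[2,12),[1,11),[0,10); WM=6
i=4 t=7 v=5: → [7,17),[6,16),[5,15),[4,14),[3,13),[2,12),[1,11),[0,10); WM=6
i=5 t=10 v=3: → [10,20),[9,19),[8,18),[7,17),[6,16),[5,15),[4,14),[3,13),[2,12),[1,11); WM=9
i=6 t=12 v=5: → [12,22),[11,21),[10,20),[9,19),[8,18),[7,17),[6,16),[5,15),[4,14),[3,13); WM=11; [0,10) fires=3 [1,11) fires=3
i=7 t=14 v=3: → [14,24),[13,23),[12,22),[11,21),[10,20),[9,19),[8,18),[7,17),[6,16),[5,15); WM=13; [2,12) fires=3 [3,13) fires=3
i=8 t=12 v=9: DROP (t<13-0); WM=13
i=9 t=14 v=7: → [14,24),[13,23),[12,22),[11,21),[10,20),[9,19),[8,18),[7,17),[6,16),[5,15); WM=13
i=10 t=14 v=8: → [14,24),[13,23),[12,22),[11,21),[10,20),[9,19),[8,18),[7,17),[6,16),[5,15); WM=13
i=11 t=21 v=4: → [21,31),[20,30),[19,29),[18,28),[17,27),[16,26),[15,25),[14,24),[13,23),[12,22); WM=20; [4,14) fires=3 [5,15) fires=5 [6,16) fires=5 [7,17) fires=5 [8,18) fires=4 [9,19) fires=4 [10,20) fires=4
i=12 t=21 v=6: → [21,31),[20,30),[19,29),[18,28),[17,27),[16,26),[15,25),[14,24),[13,23),[12,22); WM=20
i=13 t=22 v=1: → [22,32),[21,31),[20,30),[19,29),[18,28),[17,27),[16,26),[15,25),[14,24),[13,23); WM=21; [11,21) fires=4
i=14 t=23 v=2: → [23,33),[22,32),[21,31),[20,30),[19,29),[18,28),[17,27),[16,26),[15,25),[14,24); WM=22; [12,22) fires=6
i=15 t=27 v=2: → [27,37),[26,36),[25,35),[24,34),[23,33),[22,32),[21,31),[20,30),[19,29),[18,28); WM=26; [13,23) fires=6 [14,24) fires=7 [15,25) fires=4 [16,26) fires=4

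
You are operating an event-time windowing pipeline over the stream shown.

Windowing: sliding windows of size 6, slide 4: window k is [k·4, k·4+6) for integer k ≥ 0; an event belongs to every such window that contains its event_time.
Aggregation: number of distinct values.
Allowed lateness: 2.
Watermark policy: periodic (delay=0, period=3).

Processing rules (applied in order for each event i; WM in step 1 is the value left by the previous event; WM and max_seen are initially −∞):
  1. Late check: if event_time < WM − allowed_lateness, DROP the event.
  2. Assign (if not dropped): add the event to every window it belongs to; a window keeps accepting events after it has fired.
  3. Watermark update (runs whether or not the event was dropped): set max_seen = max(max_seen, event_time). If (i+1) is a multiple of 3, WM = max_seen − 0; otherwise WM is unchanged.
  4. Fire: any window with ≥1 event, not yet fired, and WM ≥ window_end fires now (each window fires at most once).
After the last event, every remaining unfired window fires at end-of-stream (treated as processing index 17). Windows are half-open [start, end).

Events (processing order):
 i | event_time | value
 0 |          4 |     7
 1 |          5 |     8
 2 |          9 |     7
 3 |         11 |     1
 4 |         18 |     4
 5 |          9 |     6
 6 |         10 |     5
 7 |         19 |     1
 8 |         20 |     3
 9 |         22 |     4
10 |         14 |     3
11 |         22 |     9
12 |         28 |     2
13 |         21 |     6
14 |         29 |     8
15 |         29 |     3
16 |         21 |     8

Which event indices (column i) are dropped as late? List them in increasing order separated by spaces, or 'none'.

i=0 t=4 v=7: → [4,10),[0,6); WM=−∞
i=1 t=5 v=8: → [4,10),[0,6); WM=−∞
i=2 t=9 v=7: → [8,14),[4,10); WM=9; [0,6) fires=2
i=3 t=11 v=1: → [8,14); WM=9
i=4 t=18 v=4: → [16,22); WM=9
i=5 t=9 v=6: → [8,14),[4,10); WM=18; [4,10) fires=3 [8,14) fires=3
i=6 t=10 v=5: DROP (t<18-2); WM=18
i=7 t=19 v=1: → [16,22); WM=18
i=8 t=20 v=3: → [20,26),[16,22); WM=20
i=9 t=22 v=4: → [20,26); WM=20
i=10 t=14 v=3: DROP (t<20-2); WM=20
i=11 t=22 v=9: → [20,26); WM=22; [16,22) fires=3
i=12 t=28 v=2: → [28,34),[24,30); WM=22
i=13 t=21 v=6: → [20,26),[16,22); WM=22
i=14 t=29 v=8: → [28,34),[24,30); WM=29; [20,26) fires=4
i=15 t=29 v=3: → [28,34),[24,30); WM=29
i=16 t=21 v=8: DROP (t<29-2); WM=29

6 10 16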